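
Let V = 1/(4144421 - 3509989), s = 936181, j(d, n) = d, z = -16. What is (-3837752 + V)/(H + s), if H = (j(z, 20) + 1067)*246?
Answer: -2434792676863/757973040064 ≈ -3.2122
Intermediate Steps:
V = 1/634432 ≈ 1.5762e-6
H = 258546 (H = (-16 + 1067)*246 = 1051*246 = 258546)
(-3837752 + V)/(H + s) = (-3837752 + 1/634432)/(258546 + 936181) = -2434792676863/634432/1194727 = -2434792676863/634432*1/1194727 = -2434792676863/757973040064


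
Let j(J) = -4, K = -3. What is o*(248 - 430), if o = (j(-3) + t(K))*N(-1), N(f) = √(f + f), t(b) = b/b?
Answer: 546*I*√2 ≈ 772.16*I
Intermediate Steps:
t(b) = 1
N(f) = √2*√f (N(f) = √(2*f) = √2*√f)
o = -3*I*√2 (o = (-4 + 1)*(√2*√(-1)) = -3*√2*I = -3*I*√2 ≈ -4.2426*I)
o*(248 - 430) = (-3*I*√2)*(248 - 430) = -3*I*√2*(-182) = 546*I*√2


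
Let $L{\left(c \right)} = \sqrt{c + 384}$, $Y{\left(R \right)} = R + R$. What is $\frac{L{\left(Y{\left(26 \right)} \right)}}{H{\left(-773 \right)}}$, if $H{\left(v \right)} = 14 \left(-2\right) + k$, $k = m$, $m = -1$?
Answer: $- \frac{2 \sqrt{109}}{29} \approx -0.72002$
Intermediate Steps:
$k = -1$
$Y{\left(R \right)} = 2 R$
$L{\left(c \right)} = \sqrt{384 + c}$
$H{\left(v \right)} = -29$ ($H{\left(v \right)} = 14 \left(-2\right) - 1 = -28 - 1 = -29$)
$\frac{L{\left(Y{\left(26 \right)} \right)}}{H{\left(-773 \right)}} = \frac{\sqrt{384 + 2 \cdot 26}}{-29} = \sqrt{384 + 52} \left(- \frac{1}{29}\right) = \sqrt{436} \left(- \frac{1}{29}\right) = 2 \sqrt{109} \left(- \frac{1}{29}\right) = - \frac{2 \sqrt{109}}{29}$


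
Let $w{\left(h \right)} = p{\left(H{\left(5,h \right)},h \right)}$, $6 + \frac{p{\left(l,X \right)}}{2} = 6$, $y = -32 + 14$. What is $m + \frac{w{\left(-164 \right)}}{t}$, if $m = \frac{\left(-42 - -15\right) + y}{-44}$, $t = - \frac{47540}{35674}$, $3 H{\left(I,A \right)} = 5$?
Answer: $\frac{45}{44} \approx 1.0227$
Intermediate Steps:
$H{\left(I,A \right)} = \frac{5}{3}$ ($H{\left(I,A \right)} = \frac{1}{3} \cdot 5 = \frac{5}{3}$)
$y = -18$
$p{\left(l,X \right)} = 0$ ($p{\left(l,X \right)} = -12 + 2 \cdot 6 = -12 + 12 = 0$)
$w{\left(h \right)} = 0$
$t = - \frac{23770}{17837}$ ($t = \left(-47540\right) \frac{1}{35674} = - \frac{23770}{17837} \approx -1.3326$)
$m = \frac{45}{44}$ ($m = \frac{\left(-42 - -15\right) - 18}{-44} = \left(\left(-42 + 15\right) - 18\right) \left(- \frac{1}{44}\right) = \left(-27 - 18\right) \left(- \frac{1}{44}\right) = \left(-45\right) \left(- \frac{1}{44}\right) = \frac{45}{44} \approx 1.0227$)
$m + \frac{w{\left(-164 \right)}}{t} = \frac{45}{44} + \frac{0}{- \frac{23770}{17837}} = \frac{45}{44} + 0 \left(- \frac{17837}{23770}\right) = \frac{45}{44} + 0 = \frac{45}{44}$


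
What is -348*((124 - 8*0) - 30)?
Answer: -32712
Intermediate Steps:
-348*((124 - 8*0) - 30) = -348*((124 + 0) - 30) = -348*(124 - 30) = -348*94 = -32712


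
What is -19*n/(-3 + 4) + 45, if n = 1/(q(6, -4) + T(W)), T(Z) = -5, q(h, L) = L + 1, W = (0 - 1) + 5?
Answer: 379/8 ≈ 47.375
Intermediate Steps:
W = 4 (W = -1 + 5 = 4)
q(h, L) = 1 + L
n = -1/8 (n = 1/((1 - 4) - 5) = 1/(-3 - 5) = 1/(-8) = -1/8 ≈ -0.12500)
-19*n/(-3 + 4) + 45 = -(-19)/(8*(-3 + 4)) + 45 = -(-19)/(8*1) + 45 = -(-19)/8 + 45 = -19*(-1/8) + 45 = 19/8 + 45 = 379/8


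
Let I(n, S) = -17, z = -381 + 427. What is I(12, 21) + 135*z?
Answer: 6193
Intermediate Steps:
z = 46
I(12, 21) + 135*z = -17 + 135*46 = -17 + 6210 = 6193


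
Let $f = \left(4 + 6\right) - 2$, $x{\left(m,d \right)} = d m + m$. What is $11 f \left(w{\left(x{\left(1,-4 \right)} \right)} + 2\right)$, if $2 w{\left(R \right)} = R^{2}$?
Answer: $572$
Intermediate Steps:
$x{\left(m,d \right)} = m + d m$
$f = 8$ ($f = 10 - 2 = 8$)
$w{\left(R \right)} = \frac{R^{2}}{2}$
$11 f \left(w{\left(x{\left(1,-4 \right)} \right)} + 2\right) = 11 \cdot 8 \left(\frac{\left(1 \left(1 - 4\right)\right)^{2}}{2} + 2\right) = 11 \cdot 8 \left(\frac{\left(1 \left(-3\right)\right)^{2}}{2} + 2\right) = 11 \cdot 8 \left(\frac{\left(-3\right)^{2}}{2} + 2\right) = 11 \cdot 8 \left(\frac{1}{2} \cdot 9 + 2\right) = 11 \cdot 8 \left(\frac{9}{2} + 2\right) = 11 \cdot 8 \cdot \frac{13}{2} = 11 \cdot 52 = 572$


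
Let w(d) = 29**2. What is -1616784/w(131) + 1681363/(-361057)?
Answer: -585165206971/303648937 ≈ -1927.1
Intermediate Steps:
w(d) = 841
-1616784/w(131) + 1681363/(-361057) = -1616784/841 + 1681363/(-361057) = -1616784*1/841 + 1681363*(-1/361057) = -1616784/841 - 1681363/361057 = -585165206971/303648937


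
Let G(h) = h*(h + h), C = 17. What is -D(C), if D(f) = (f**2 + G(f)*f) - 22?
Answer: -10093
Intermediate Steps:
G(h) = 2*h**2 (G(h) = h*(2*h) = 2*h**2)
D(f) = -22 + f**2 + 2*f**3 (D(f) = (f**2 + (2*f**2)*f) - 22 = (f**2 + 2*f**3) - 22 = -22 + f**2 + 2*f**3)
-D(C) = -(-22 + 17**2 + 2*17**3) = -(-22 + 289 + 2*4913) = -(-22 + 289 + 9826) = -1*10093 = -10093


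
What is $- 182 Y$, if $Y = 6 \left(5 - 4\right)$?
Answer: $-1092$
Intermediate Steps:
$Y = 6$ ($Y = 6 \cdot 1 = 6$)
$- 182 Y = \left(-182\right) 6 = -1092$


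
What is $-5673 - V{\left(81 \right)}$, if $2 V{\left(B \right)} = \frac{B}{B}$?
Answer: $- \frac{11347}{2} \approx -5673.5$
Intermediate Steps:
$V{\left(B \right)} = \frac{1}{2}$ ($V{\left(B \right)} = \frac{B \frac{1}{B}}{2} = \frac{1}{2} \cdot 1 = \frac{1}{2}$)
$-5673 - V{\left(81 \right)} = -5673 - \frac{1}{2} = - \frac{11347}{2}$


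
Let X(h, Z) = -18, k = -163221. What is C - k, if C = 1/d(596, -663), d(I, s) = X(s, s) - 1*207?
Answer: 36724724/225 ≈ 1.6322e+5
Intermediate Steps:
d(I, s) = -225 (d(I, s) = -18 - 1*207 = -18 - 207 = -225)
C = -1/225 (C = 1/(-225) = -1/225 ≈ -0.0044444)
C - k = -1/225 - 1*(-163221) = -1/225 + 163221 = 36724724/225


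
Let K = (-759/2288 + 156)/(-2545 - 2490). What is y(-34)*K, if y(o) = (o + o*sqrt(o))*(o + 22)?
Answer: -1651329/130910 - 1651329*I*sqrt(34)/130910 ≈ -12.614 - 73.553*I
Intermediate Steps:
K = -32379/1047280 (K = (-759*1/2288 + 156)/(-5035) = (-69/208 + 156)*(-1/5035) = (32379/208)*(-1/5035) = -32379/1047280 ≈ -0.030917)
y(o) = (22 + o)*(o + o**(3/2)) (y(o) = (o + o**(3/2))*(22 + o) = (22 + o)*(o + o**(3/2)))
y(-34)*K = ((-34)**2 + (-34)**(5/2) + 22*(-34) + 22*(-34)**(3/2))*(-32379/1047280) = (1156 + 1156*I*sqrt(34) - 748 + 22*(-34*I*sqrt(34)))*(-32379/1047280) = (1156 + 1156*I*sqrt(34) - 748 - 748*I*sqrt(34))*(-32379/1047280) = (408 + 408*I*sqrt(34))*(-32379/1047280) = -1651329/130910 - 1651329*I*sqrt(34)/130910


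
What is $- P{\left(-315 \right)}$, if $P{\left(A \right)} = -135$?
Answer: $135$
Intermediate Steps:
$- P{\left(-315 \right)} = \left(-1\right) \left(-135\right) = 135$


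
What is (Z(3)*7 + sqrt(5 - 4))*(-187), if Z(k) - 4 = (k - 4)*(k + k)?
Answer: 2431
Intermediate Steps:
Z(k) = 4 + 2*k*(-4 + k) (Z(k) = 4 + (k - 4)*(k + k) = 4 + (-4 + k)*(2*k) = 4 + 2*k*(-4 + k))
(Z(3)*7 + sqrt(5 - 4))*(-187) = ((4 - 8*3 + 2*3**2)*7 + sqrt(5 - 4))*(-187) = ((4 - 24 + 2*9)*7 + sqrt(1))*(-187) = ((4 - 24 + 18)*7 + 1)*(-187) = (-2*7 + 1)*(-187) = (-14 + 1)*(-187) = -13*(-187) = 2431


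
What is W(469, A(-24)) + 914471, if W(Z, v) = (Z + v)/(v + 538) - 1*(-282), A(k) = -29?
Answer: 465609717/509 ≈ 9.1475e+5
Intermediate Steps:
W(Z, v) = 282 + (Z + v)/(538 + v) (W(Z, v) = (Z + v)/(538 + v) + 282 = 282 + (Z + v)/(538 + v))
W(469, A(-24)) + 914471 = (151716 + 469 + 283*(-29))/(538 - 29) + 914471 = (151716 + 469 - 8207)/509 + 914471 = (1/509)*143978 + 914471 = 143978/509 + 914471 = 465609717/509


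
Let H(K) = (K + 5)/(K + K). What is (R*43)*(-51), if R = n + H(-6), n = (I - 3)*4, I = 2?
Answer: 34357/4 ≈ 8589.3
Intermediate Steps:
n = -4 (n = (2 - 3)*4 = -1*4 = -4)
H(K) = (5 + K)/(2*K) (H(K) = (5 + K)/((2*K)) = (5 + K)*(1/(2*K)) = (5 + K)/(2*K))
R = -47/12 (R = -4 + (½)*(5 - 6)/(-6) = -4 + (½)*(-⅙)*(-1) = -4 + 1/12 = -47/12 ≈ -3.9167)
(R*43)*(-51) = -47/12*43*(-51) = -2021/12*(-51) = 34357/4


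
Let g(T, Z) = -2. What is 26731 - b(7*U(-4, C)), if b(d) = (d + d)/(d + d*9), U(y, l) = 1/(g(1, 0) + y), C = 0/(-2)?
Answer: 133654/5 ≈ 26731.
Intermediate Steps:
C = 0 (C = 0*(-½) = 0)
U(y, l) = 1/(-2 + y)
b(d) = ⅕ (b(d) = (2*d)/(d + 9*d) = (2*d)/((10*d)) = (2*d)*(1/(10*d)) = ⅕)
26731 - b(7*U(-4, C)) = 26731 - 1*⅕ = 26731 - ⅕ = 133654/5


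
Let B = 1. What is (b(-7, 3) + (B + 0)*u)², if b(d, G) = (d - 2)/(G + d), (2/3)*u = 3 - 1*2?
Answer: 225/16 ≈ 14.063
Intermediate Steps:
u = 3/2 (u = 3*(3 - 1*2)/2 = 3*(3 - 2)/2 = (3/2)*1 = 3/2 ≈ 1.5000)
b(d, G) = (-2 + d)/(G + d)
(b(-7, 3) + (B + 0)*u)² = ((-2 - 7)/(3 - 7) + (1 + 0)*(3/2))² = (-9/(-4) + 1*(3/2))² = (-¼*(-9) + 3/2)² = (9/4 + 3/2)² = (15/4)² = 225/16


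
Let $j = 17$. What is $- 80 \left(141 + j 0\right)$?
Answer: $-11280$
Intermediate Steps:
$- 80 \left(141 + j 0\right) = - 80 \left(141 + 17 \cdot 0\right) = - 80 \left(141 + 0\right) = \left(-80\right) 141 = -11280$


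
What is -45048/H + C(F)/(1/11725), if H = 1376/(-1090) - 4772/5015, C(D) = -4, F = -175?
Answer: -2677844110/100851 ≈ -26552.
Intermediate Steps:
H = -1210212/546635 (H = 1376*(-1/1090) - 4772*1/5015 = -688/545 - 4772/5015 = -1210212/546635 ≈ -2.2139)
-45048/H + C(F)/(1/11725) = -45048/(-1210212/546635) - 4/(1/11725) = -45048*(-546635/1210212) - 4/1/11725 = 2052067790/100851 - 4*11725 = 2052067790/100851 - 46900 = -2677844110/100851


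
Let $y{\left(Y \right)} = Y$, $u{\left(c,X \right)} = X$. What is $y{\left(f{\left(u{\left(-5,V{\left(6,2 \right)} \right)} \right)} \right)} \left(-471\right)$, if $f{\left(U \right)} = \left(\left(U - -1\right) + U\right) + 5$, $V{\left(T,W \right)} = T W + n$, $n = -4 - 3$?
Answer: $-7536$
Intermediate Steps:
$n = -7$
$V{\left(T,W \right)} = -7 + T W$ ($V{\left(T,W \right)} = T W - 7 = -7 + T W$)
$f{\left(U \right)} = 6 + 2 U$ ($f{\left(U \right)} = \left(\left(U + 1\right) + U\right) + 5 = \left(\left(1 + U\right) + U\right) + 5 = \left(1 + 2 U\right) + 5 = 6 + 2 U$)
$y{\left(f{\left(u{\left(-5,V{\left(6,2 \right)} \right)} \right)} \right)} \left(-471\right) = \left(6 + 2 \left(-7 + 6 \cdot 2\right)\right) \left(-471\right) = \left(6 + 2 \left(-7 + 12\right)\right) \left(-471\right) = \left(6 + 2 \cdot 5\right) \left(-471\right) = \left(6 + 10\right) \left(-471\right) = 16 \left(-471\right) = -7536$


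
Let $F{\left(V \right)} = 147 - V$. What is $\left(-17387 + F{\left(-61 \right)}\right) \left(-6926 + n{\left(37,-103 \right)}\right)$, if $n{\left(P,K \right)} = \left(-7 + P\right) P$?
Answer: $99913064$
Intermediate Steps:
$n{\left(P,K \right)} = P \left(-7 + P\right)$
$\left(-17387 + F{\left(-61 \right)}\right) \left(-6926 + n{\left(37,-103 \right)}\right) = \left(-17387 + \left(147 - -61\right)\right) \left(-6926 + 37 \left(-7 + 37\right)\right) = \left(-17387 + \left(147 + 61\right)\right) \left(-6926 + 37 \cdot 30\right) = \left(-17387 + 208\right) \left(-6926 + 1110\right) = \left(-17179\right) \left(-5816\right) = 99913064$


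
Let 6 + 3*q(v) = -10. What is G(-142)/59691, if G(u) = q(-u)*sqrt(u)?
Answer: -16*I*sqrt(142)/179073 ≈ -0.0010647*I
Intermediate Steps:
q(v) = -16/3 (q(v) = -2 + (1/3)*(-10) = -2 - 10/3 = -16/3)
G(u) = -16*sqrt(u)/3
G(-142)/59691 = -16*I*sqrt(142)/3/59691 = -16*I*sqrt(142)/3*(1/59691) = -16*I*sqrt(142)/179073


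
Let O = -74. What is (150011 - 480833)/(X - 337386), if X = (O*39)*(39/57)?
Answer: 349201/358214 ≈ 0.97484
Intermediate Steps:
X = -37518/19 (X = (-74*39)*(39/57) = -112554/57 = -2886*13/19 = -37518/19 ≈ -1974.6)
(150011 - 480833)/(X - 337386) = (150011 - 480833)/(-37518/19 - 337386) = -330822/(-6447852/19) = -330822*(-19/6447852) = 349201/358214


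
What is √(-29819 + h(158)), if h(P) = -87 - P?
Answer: 4*I*√1879 ≈ 173.39*I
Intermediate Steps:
√(-29819 + h(158)) = √(-29819 + (-87 - 1*158)) = √(-29819 + (-87 - 158)) = √(-29819 - 245) = √(-30064) = 4*I*√1879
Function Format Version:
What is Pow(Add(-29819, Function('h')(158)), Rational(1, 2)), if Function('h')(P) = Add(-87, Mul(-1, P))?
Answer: Mul(4, I, Pow(1879, Rational(1, 2))) ≈ Mul(173.39, I)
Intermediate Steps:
Pow(Add(-29819, Function('h')(158)), Rational(1, 2)) = Pow(Add(-29819, Add(-87, Mul(-1, 158))), Rational(1, 2)) = Pow(Add(-29819, Add(-87, -158)), Rational(1, 2)) = Pow(Add(-29819, -245), Rational(1, 2)) = Pow(-30064, Rational(1, 2)) = Mul(4, I, Pow(1879, Rational(1, 2)))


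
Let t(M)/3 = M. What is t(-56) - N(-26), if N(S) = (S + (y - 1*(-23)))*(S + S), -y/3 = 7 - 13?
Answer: 612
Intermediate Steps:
y = 18 (y = -3*(7 - 13) = -3*(-6) = 18)
t(M) = 3*M
N(S) = 2*S*(41 + S) (N(S) = (S + (18 - 1*(-23)))*(S + S) = (S + (18 + 23))*(2*S) = (S + 41)*(2*S) = (41 + S)*(2*S) = 2*S*(41 + S))
t(-56) - N(-26) = 3*(-56) - 2*(-26)*(41 - 26) = -168 - 2*(-26)*15 = -168 - 1*(-780) = -168 + 780 = 612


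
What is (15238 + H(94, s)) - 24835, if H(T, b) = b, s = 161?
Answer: -9436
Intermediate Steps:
(15238 + H(94, s)) - 24835 = (15238 + 161) - 24835 = 15399 - 24835 = -9436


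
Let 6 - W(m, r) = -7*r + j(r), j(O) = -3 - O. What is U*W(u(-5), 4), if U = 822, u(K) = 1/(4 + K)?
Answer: 33702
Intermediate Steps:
W(m, r) = 9 + 8*r (W(m, r) = 6 - (-7*r + (-3 - r)) = 6 - (-3 - 8*r) = 6 + (3 + 8*r) = 9 + 8*r)
U*W(u(-5), 4) = 822*(9 + 8*4) = 822*(9 + 32) = 822*41 = 33702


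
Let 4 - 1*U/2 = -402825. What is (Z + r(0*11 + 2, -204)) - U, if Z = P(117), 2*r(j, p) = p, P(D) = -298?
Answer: -806058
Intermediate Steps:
r(j, p) = p/2
U = 805658 (U = 8 - 2*(-402825) = 8 + 805650 = 805658)
Z = -298
(Z + r(0*11 + 2, -204)) - U = (-298 + (1/2)*(-204)) - 1*805658 = (-298 - 102) - 805658 = -400 - 805658 = -806058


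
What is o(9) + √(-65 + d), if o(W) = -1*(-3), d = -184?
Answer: 3 + I*√249 ≈ 3.0 + 15.78*I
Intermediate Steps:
o(W) = 3
o(9) + √(-65 + d) = 3 + √(-65 - 184) = 3 + √(-249) = 3 + I*√249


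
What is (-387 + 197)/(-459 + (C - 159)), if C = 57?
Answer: 190/561 ≈ 0.33868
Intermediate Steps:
(-387 + 197)/(-459 + (C - 159)) = (-387 + 197)/(-459 + (57 - 159)) = -190/(-459 - 102) = -190/(-561) = -190*(-1/561) = 190/561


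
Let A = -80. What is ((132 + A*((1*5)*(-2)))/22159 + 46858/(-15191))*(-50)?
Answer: 51208420500/336617369 ≈ 152.13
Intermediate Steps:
((132 + A*((1*5)*(-2)))/22159 + 46858/(-15191))*(-50) = ((132 - 80*1*5*(-2))/22159 + 46858/(-15191))*(-50) = ((132 - 400*(-2))*(1/22159) + 46858*(-1/15191))*(-50) = ((132 - 80*(-10))*(1/22159) - 46858/15191)*(-50) = ((132 + 800)*(1/22159) - 46858/15191)*(-50) = (932*(1/22159) - 46858/15191)*(-50) = (932/22159 - 46858/15191)*(-50) = -1024168410/336617369*(-50) = 51208420500/336617369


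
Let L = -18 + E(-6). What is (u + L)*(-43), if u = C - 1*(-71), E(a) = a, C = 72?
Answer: -5117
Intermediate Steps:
u = 143 (u = 72 - 1*(-71) = 72 + 71 = 143)
L = -24 (L = -18 - 6 = -24)
(u + L)*(-43) = (143 - 24)*(-43) = 119*(-43) = -5117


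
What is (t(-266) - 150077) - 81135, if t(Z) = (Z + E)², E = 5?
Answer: -163091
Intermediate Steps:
t(Z) = (5 + Z)² (t(Z) = (Z + 5)² = (5 + Z)²)
(t(-266) - 150077) - 81135 = ((5 - 266)² - 150077) - 81135 = ((-261)² - 150077) - 81135 = (68121 - 150077) - 81135 = -81956 - 81135 = -163091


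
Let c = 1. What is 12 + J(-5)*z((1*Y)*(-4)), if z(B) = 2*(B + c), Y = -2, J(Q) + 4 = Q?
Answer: -150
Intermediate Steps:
J(Q) = -4 + Q
z(B) = 2 + 2*B (z(B) = 2*(B + 1) = 2*(1 + B) = 2 + 2*B)
12 + J(-5)*z((1*Y)*(-4)) = 12 + (-4 - 5)*(2 + 2*((1*(-2))*(-4))) = 12 - 9*(2 + 2*(-2*(-4))) = 12 - 9*(2 + 2*8) = 12 - 9*(2 + 16) = 12 - 9*18 = 12 - 162 = -150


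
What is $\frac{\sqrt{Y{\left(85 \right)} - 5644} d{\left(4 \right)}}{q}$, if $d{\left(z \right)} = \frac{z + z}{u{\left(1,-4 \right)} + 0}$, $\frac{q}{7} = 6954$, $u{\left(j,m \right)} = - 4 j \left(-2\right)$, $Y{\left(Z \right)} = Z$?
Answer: $\frac{i \sqrt{5559}}{48678} \approx 0.0015317 i$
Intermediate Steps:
$u{\left(j,m \right)} = 8 j$
$q = 48678$ ($q = 7 \cdot 6954 = 48678$)
$d{\left(z \right)} = \frac{z}{4}$ ($d{\left(z \right)} = \frac{z + z}{8 \cdot 1 + 0} = \frac{2 z}{8 + 0} = \frac{2 z}{8} = 2 z \frac{1}{8} = \frac{z}{4}$)
$\frac{\sqrt{Y{\left(85 \right)} - 5644} d{\left(4 \right)}}{q} = \frac{\sqrt{85 - 5644} \cdot \frac{1}{4} \cdot 4}{48678} = \sqrt{-5559} \cdot 1 \cdot \frac{1}{48678} = i \sqrt{5559} \cdot 1 \cdot \frac{1}{48678} = i \sqrt{5559} \cdot \frac{1}{48678} = \frac{i \sqrt{5559}}{48678}$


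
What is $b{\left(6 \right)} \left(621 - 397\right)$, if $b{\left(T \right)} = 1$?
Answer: $224$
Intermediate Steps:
$b{\left(6 \right)} \left(621 - 397\right) = 1 \left(621 - 397\right) = 1 \cdot 224 = 224$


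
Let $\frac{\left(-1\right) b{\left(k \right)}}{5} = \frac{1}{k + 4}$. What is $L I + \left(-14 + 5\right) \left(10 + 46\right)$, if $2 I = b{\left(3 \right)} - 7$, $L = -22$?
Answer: $- \frac{2934}{7} \approx -419.14$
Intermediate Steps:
$b{\left(k \right)} = - \frac{5}{4 + k}$ ($b{\left(k \right)} = - \frac{5}{k + 4} = - \frac{5}{4 + k}$)
$I = - \frac{27}{7}$ ($I = \frac{- \frac{5}{4 + 3} - 7}{2} = \frac{- \frac{5}{7} - 7}{2} = \frac{1}{2} \left(- \frac{54}{7}\right) = - \frac{27}{7} \approx -3.8571$)
$L I + \left(-14 + 5\right) \left(10 + 46\right) = \left(-22\right) \left(- \frac{27}{7}\right) + \left(-14 + 5\right) \left(10 + 46\right) = \frac{594}{7} - 504 = - \frac{2934}{7}$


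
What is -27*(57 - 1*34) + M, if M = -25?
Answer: -646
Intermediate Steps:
-27*(57 - 1*34) + M = -27*(57 - 1*34) - 25 = -27*(57 - 34) - 25 = -27*23 - 25 = -621 - 25 = -646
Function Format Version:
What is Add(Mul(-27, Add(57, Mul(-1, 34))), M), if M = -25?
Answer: -646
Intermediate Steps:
Add(Mul(-27, Add(57, Mul(-1, 34))), M) = Add(Mul(-27, Add(57, Mul(-1, 34))), -25) = Add(Mul(-27, Add(57, -34)), -25) = Add(Mul(-27, 23), -25) = Add(-621, -25) = -646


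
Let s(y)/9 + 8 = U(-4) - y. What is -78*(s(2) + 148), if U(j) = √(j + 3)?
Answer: -4524 - 702*I ≈ -4524.0 - 702.0*I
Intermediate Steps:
U(j) = √(3 + j)
s(y) = -72 - 9*y + 9*I (s(y) = -72 + 9*(√(3 - 4) - y) = -72 + 9*(√(-1) - y) = -72 + 9*(I - y) = -72 + (-9*y + 9*I) = -72 - 9*y + 9*I)
-78*(s(2) + 148) = -78*((-72 - 9*2 + 9*I) + 148) = -78*((-72 - 18 + 9*I) + 148) = -78*((-90 + 9*I) + 148) = -78*(58 + 9*I) = -4524 - 702*I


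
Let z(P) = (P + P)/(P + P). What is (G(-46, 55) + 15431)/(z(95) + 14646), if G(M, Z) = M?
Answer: 15385/14647 ≈ 1.0504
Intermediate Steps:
z(P) = 1 (z(P) = (2*P)/((2*P)) = (2*P)*(1/(2*P)) = 1)
(G(-46, 55) + 15431)/(z(95) + 14646) = (-46 + 15431)/(1 + 14646) = 15385/14647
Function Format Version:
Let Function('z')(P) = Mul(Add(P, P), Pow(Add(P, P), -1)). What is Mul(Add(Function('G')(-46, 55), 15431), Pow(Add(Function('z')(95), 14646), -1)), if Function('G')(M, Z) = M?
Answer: Rational(15385, 14647) ≈ 1.0504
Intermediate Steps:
Function('z')(P) = 1 (Function('z')(P) = Mul(Mul(2, P), Pow(Mul(2, P), -1)) = Mul(Mul(2, P), Mul(Rational(1, 2), Pow(P, -1))) = 1)
Mul(Add(Function('G')(-46, 55), 15431), Pow(Add(Function('z')(95), 14646), -1)) = Mul(Add(-46, 15431), Pow(Add(1, 14646), -1)) = Mul(15385, Pow(14647, -1)) = Mul(15385, Rational(1, 14647)) = Rational(15385, 14647)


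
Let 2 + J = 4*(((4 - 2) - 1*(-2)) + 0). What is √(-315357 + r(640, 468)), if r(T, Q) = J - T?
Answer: I*√315983 ≈ 562.12*I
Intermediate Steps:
J = 14 (J = -2 + 4*(((4 - 2) - 1*(-2)) + 0) = -2 + 4*((2 + 2) + 0) = -2 + 4*(4 + 0) = -2 + 4*4 = -2 + 16 = 14)
r(T, Q) = 14 - T
√(-315357 + r(640, 468)) = √(-315357 + (14 - 1*640)) = √(-315357 + (14 - 640)) = √(-315357 - 626) = √(-315983) = I*√315983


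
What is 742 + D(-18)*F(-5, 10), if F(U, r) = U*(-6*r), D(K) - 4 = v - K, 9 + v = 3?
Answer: 5542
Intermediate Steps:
v = -6 (v = -9 + 3 = -6)
D(K) = -2 - K (D(K) = 4 + (-6 - K) = -2 - K)
F(U, r) = -6*U*r
742 + D(-18)*F(-5, 10) = 742 + (-2 - 1*(-18))*(-6*(-5)*10) = 742 + (-2 + 18)*300 = 742 + 16*300 = 742 + 4800 = 5542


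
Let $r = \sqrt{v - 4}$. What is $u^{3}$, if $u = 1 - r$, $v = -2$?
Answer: $\left(1 - i \sqrt{6}\right)^{3} \approx -17.0 + 7.3485 i$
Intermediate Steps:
$r = i \sqrt{6}$ ($r = \sqrt{-2 - 4} = \sqrt{-6} = i \sqrt{6} \approx 2.4495 i$)
$u = 1 - i \sqrt{6} \approx 1.0 - 2.4495 i$
$u^{3} = \left(1 - i \sqrt{6}\right)^{3}$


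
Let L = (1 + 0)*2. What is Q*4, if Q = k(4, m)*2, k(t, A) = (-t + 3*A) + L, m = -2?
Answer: -64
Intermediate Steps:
L = 2 (L = 1*2 = 2)
k(t, A) = 2 - t + 3*A (k(t, A) = (-t + 3*A) + 2 = 2 - t + 3*A)
Q = -16 (Q = (2 - 1*4 + 3*(-2))*2 = (2 - 4 - 6)*2 = -8*2 = -16)
Q*4 = -16*4 = -64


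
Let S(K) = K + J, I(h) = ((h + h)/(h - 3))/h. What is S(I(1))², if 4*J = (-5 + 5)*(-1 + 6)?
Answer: 1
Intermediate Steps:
I(h) = 2/(-3 + h) (I(h) = ((2*h)/(-3 + h))/h = (2*h/(-3 + h))/h = 2/(-3 + h))
J = 0 (J = ((-5 + 5)*(-1 + 6))/4 = (0*5)/4 = (¼)*0 = 0)
S(K) = K (S(K) = K + 0 = K)
S(I(1))² = (2/(-3 + 1))² = (2/(-2))² = (2*(-½))² = (-1)² = 1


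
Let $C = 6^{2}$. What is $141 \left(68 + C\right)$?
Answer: $14664$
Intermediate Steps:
$C = 36$
$141 \left(68 + C\right) = 141 \left(68 + 36\right) = 141 \cdot 104 = 14664$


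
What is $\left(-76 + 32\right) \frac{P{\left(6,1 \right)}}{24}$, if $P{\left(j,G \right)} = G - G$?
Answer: $0$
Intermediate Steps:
$P{\left(j,G \right)} = 0$
$\left(-76 + 32\right) \frac{P{\left(6,1 \right)}}{24} = \left(-76 + 32\right) \frac{0}{24} = - 44 \cdot 0 \cdot \frac{1}{24} = \left(-44\right) 0 = 0$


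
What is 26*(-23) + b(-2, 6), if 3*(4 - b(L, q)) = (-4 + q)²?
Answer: -1786/3 ≈ -595.33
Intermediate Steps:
b(L, q) = 4 - (-4 + q)²/3
26*(-23) + b(-2, 6) = 26*(-23) + (4 - (-4 + 6)²/3) = -598 + (4 - ⅓*2²) = -598 + (4 - ⅓*4) = -598 + (4 - 4/3) = -598 + 8/3 = -1786/3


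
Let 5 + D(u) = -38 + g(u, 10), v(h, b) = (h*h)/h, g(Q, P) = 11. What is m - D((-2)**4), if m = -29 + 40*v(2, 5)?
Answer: 83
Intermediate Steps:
v(h, b) = h (v(h, b) = h**2/h = h)
D(u) = -32 (D(u) = -5 + (-38 + 11) = -5 - 27 = -32)
m = 51 (m = -29 + 40*2 = -29 + 80 = 51)
m - D((-2)**4) = 51 - 1*(-32) = 51 + 32 = 83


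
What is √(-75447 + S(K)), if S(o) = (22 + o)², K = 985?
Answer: √938602 ≈ 968.81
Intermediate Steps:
√(-75447 + S(K)) = √(-75447 + (22 + 985)²) = √(-75447 + 1007²) = √(-75447 + 1014049) = √938602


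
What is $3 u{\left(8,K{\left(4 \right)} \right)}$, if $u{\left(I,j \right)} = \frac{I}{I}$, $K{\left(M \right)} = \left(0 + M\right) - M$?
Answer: $3$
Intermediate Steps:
$K{\left(M \right)} = 0$ ($K{\left(M \right)} = M - M = 0$)
$u{\left(I,j \right)} = 1$
$3 u{\left(8,K{\left(4 \right)} \right)} = 3 \cdot 1 = 3$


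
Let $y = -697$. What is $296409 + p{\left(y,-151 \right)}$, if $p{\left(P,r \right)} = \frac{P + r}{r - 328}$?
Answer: $\frac{141980759}{479} \approx 2.9641 \cdot 10^{5}$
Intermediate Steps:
$p{\left(P,r \right)} = \frac{P + r}{-328 + r}$
$296409 + p{\left(y,-151 \right)} = 296409 + \frac{-697 - 151}{-328 - 151} = 296409 + \frac{1}{-479} \left(-848\right) = 296409 - - \frac{848}{479} = 296409 + \frac{848}{479} = \frac{141980759}{479}$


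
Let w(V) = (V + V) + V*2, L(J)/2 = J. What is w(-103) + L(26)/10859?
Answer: -4473856/10859 ≈ -412.00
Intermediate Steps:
L(J) = 2*J
w(V) = 4*V (w(V) = 2*V + 2*V = 4*V)
w(-103) + L(26)/10859 = 4*(-103) + (2*26)/10859 = -412 + 52*(1/10859) = -412 + 52/10859 = -4473856/10859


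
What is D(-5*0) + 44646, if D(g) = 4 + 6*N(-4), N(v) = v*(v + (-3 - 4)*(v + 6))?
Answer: 45082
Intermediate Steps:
N(v) = v*(-42 - 6*v) (N(v) = v*(v - 7*(6 + v)) = v*(v + (-42 - 7*v)) = v*(-42 - 6*v))
D(g) = 436 (D(g) = 4 + 6*(-6*(-4)*(7 - 4)) = 4 + 6*(-6*(-4)*3) = 4 + 6*72 = 4 + 432 = 436)
D(-5*0) + 44646 = 436 + 44646 = 45082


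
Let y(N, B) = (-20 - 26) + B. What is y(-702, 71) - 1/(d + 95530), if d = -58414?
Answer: 927899/37116 ≈ 25.000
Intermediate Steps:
y(N, B) = -46 + B
y(-702, 71) - 1/(d + 95530) = (-46 + 71) - 1/(-58414 + 95530) = 25 - 1/37116 = 927899/37116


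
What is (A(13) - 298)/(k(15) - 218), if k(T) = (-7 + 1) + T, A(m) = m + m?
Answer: 272/209 ≈ 1.3014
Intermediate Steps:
A(m) = 2*m
k(T) = -6 + T
(A(13) - 298)/(k(15) - 218) = (2*13 - 298)/((-6 + 15) - 218) = (26 - 298)/(9 - 218) = -272/(-209) = -272*(-1/209) = 272/209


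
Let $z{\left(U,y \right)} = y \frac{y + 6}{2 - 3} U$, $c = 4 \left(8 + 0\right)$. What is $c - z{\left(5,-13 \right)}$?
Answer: $487$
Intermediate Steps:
$c = 32$ ($c = 4 \cdot 8 = 32$)
$z{\left(U,y \right)} = U y \left(-6 - y\right)$ ($z{\left(U,y \right)} = y \frac{6 + y}{-1} U = y \left(6 + y\right) \left(-1\right) U = y \left(-6 - y\right) U = U y \left(-6 - y\right)$)
$c - z{\left(5,-13 \right)} = 32 - \left(-1\right) 5 \left(-13\right) \left(6 - 13\right) = 32 - \left(-1\right) 5 \left(-13\right) \left(-7\right) = 32 - -455 = 32 + 455 = 487$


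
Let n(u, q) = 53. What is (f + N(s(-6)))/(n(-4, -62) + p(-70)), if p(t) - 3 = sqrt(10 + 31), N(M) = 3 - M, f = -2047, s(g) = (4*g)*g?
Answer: -122528/3095 + 2188*sqrt(41)/3095 ≈ -35.062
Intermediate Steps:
s(g) = 4*g**2
p(t) = 3 + sqrt(41) (p(t) = 3 + sqrt(10 + 31) = 3 + sqrt(41))
(f + N(s(-6)))/(n(-4, -62) + p(-70)) = (-2047 + (3 - 4*(-6)**2))/(53 + (3 + sqrt(41))) = (-2047 + (3 - 4*36))/(56 + sqrt(41)) = (-2047 + (3 - 1*144))/(56 + sqrt(41)) = (-2047 + (3 - 144))/(56 + sqrt(41)) = (-2047 - 141)/(56 + sqrt(41)) = -2188/(56 + sqrt(41))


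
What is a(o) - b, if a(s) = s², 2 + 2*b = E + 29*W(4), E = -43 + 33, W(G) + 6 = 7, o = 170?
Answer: 57783/2 ≈ 28892.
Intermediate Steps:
W(G) = 1 (W(G) = -6 + 7 = 1)
E = -10
b = 17/2 (b = -1 + (-10 + 29*1)/2 = -1 + (-10 + 29)/2 = -1 + (½)*19 = -1 + 19/2 = 17/2 ≈ 8.5000)
a(o) - b = 170² - 1*17/2 = 28900 - 17/2 = 57783/2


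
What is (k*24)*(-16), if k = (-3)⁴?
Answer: -31104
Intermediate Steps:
k = 81
(k*24)*(-16) = (81*24)*(-16) = 1944*(-16) = -31104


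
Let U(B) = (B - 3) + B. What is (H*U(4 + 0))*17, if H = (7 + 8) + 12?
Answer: 2295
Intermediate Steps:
H = 27 (H = 15 + 12 = 27)
U(B) = -3 + 2*B (U(B) = (-3 + B) + B = -3 + 2*B)
(H*U(4 + 0))*17 = (27*(-3 + 2*(4 + 0)))*17 = (27*(-3 + 2*4))*17 = (27*(-3 + 8))*17 = (27*5)*17 = 135*17 = 2295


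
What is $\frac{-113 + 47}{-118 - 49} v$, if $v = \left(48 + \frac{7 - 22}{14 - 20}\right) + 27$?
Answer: $\frac{5115}{167} \approx 30.629$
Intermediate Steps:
$v = \frac{155}{2}$ ($v = \left(48 - \frac{15}{-6}\right) + 27 = \left(48 - - \frac{5}{2}\right) + 27 = \left(48 + \frac{5}{2}\right) + 27 = \frac{101}{2} + 27 = \frac{155}{2} \approx 77.5$)
$\frac{-113 + 47}{-118 - 49} v = \frac{-113 + 47}{-118 - 49} \cdot \frac{155}{2} = - \frac{66}{-167} \cdot \frac{155}{2} = \left(-66\right) \left(- \frac{1}{167}\right) \frac{155}{2} = \frac{66}{167} \cdot \frac{155}{2} = \frac{5115}{167}$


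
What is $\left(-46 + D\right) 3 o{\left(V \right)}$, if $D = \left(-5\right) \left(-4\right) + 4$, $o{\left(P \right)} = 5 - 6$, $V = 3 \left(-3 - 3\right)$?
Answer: $66$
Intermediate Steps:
$V = -18$ ($V = 3 \left(-6\right) = -18$)
$o{\left(P \right)} = -1$ ($o{\left(P \right)} = 5 - 6 = -1$)
$D = 24$ ($D = 20 + 4 = 24$)
$\left(-46 + D\right) 3 o{\left(V \right)} = \left(-46 + 24\right) 3 \left(-1\right) = \left(-22\right) \left(-3\right) = 66$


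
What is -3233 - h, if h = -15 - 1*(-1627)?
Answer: -4845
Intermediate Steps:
h = 1612 (h = -15 + 1627 = 1612)
-3233 - h = -3233 - 1*1612 = -3233 - 1612 = -4845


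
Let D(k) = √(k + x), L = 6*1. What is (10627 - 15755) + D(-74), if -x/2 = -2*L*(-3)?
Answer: -5128 + I*√146 ≈ -5128.0 + 12.083*I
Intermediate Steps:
L = 6
x = -72 (x = -2*(-2*6)*(-3) = -(-24)*(-3) = -2*36 = -72)
D(k) = √(-72 + k) (D(k) = √(k - 72) = √(-72 + k))
(10627 - 15755) + D(-74) = (10627 - 15755) + √(-72 - 74) = -5128 + √(-146) = -5128 + I*√146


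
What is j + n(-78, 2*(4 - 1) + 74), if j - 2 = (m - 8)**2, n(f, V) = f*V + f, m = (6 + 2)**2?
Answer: -3180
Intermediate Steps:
m = 64 (m = 8**2 = 64)
n(f, V) = f + V*f (n(f, V) = V*f + f = f + V*f)
j = 3138 (j = 2 + (64 - 8)**2 = 2 + 56**2 = 2 + 3136 = 3138)
j + n(-78, 2*(4 - 1) + 74) = 3138 - 78*(1 + (2*(4 - 1) + 74)) = 3138 - 78*(1 + (2*3 + 74)) = 3138 - 78*(1 + (6 + 74)) = 3138 - 78*(1 + 80) = 3138 - 78*81 = 3138 - 6318 = -3180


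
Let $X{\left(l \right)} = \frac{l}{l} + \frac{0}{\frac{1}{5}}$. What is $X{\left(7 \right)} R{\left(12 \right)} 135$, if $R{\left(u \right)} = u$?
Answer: $1620$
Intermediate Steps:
$X{\left(l \right)} = 1$ ($X{\left(l \right)} = 1 + 0 \frac{1}{\frac{1}{5}} = 1 + 0 \cdot 5 = 1 + 0 = 1$)
$X{\left(7 \right)} R{\left(12 \right)} 135 = 1 \cdot 12 \cdot 135 = 12 \cdot 135 = 1620$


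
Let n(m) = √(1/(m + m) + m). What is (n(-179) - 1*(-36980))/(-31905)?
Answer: -7396/6381 - I*√22941714/11421990 ≈ -1.1591 - 0.00041934*I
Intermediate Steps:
n(m) = √(m + 1/(2*m)) (n(m) = √(1/(2*m) + m) = √(m + 1/(2*m)))
(n(-179) - 1*(-36980))/(-31905) = (√(2/(-179) + 4*(-179))/2 - 1*(-36980))/(-31905) = (√(2*(-1/179) - 716)/2 + 36980)*(-1/31905) = (√(-2/179 - 716)/2 + 36980)*(-1/31905) = (√(-128166/179)/2 + 36980)*(-1/31905) = ((I*√22941714/179)/2 + 36980)*(-1/31905) = (I*√22941714/358 + 36980)*(-1/31905) = (36980 + I*√22941714/358)*(-1/31905) = -7396/6381 - I*√22941714/11421990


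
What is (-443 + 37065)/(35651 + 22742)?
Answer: 36622/58393 ≈ 0.62716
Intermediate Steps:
(-443 + 37065)/(35651 + 22742) = 36622/58393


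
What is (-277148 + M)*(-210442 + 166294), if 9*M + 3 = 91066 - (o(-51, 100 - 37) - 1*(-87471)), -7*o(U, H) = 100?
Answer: 256574637280/21 ≈ 1.2218e+10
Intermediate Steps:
o(U, H) = -100/7 (o(U, H) = -1/7*100 = -100/7)
M = 25244/63 (M = -1/3 + (91066 - (-100/7 - 1*(-87471)))/9 = -1/3 + (91066 - (-100/7 + 87471))/9 = -1/3 + (91066 - 1*612197/7)/9 = -1/3 + (91066 - 612197/7)/9 = -1/3 + (1/9)*(25265/7) = -1/3 + 25265/63 = 25244/63 ≈ 400.70)
(-277148 + M)*(-210442 + 166294) = (-277148 + 25244/63)*(-210442 + 166294) = -17435080/63*(-44148) = 256574637280/21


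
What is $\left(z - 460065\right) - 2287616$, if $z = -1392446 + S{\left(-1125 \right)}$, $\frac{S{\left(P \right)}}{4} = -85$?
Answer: $-4140467$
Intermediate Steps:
$S{\left(P \right)} = -340$ ($S{\left(P \right)} = 4 \left(-85\right) = -340$)
$z = -1392786$ ($z = -1392446 - 340 = -1392786$)
$\left(z - 460065\right) - 2287616 = \left(-1392786 - 460065\right) - 2287616 = -1852851 - 2287616 = -4140467$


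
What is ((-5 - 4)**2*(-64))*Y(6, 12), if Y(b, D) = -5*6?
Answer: 155520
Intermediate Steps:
Y(b, D) = -30
((-5 - 4)**2*(-64))*Y(6, 12) = ((-5 - 4)**2*(-64))*(-30) = ((-9)**2*(-64))*(-30) = (81*(-64))*(-30) = -5184*(-30) = 155520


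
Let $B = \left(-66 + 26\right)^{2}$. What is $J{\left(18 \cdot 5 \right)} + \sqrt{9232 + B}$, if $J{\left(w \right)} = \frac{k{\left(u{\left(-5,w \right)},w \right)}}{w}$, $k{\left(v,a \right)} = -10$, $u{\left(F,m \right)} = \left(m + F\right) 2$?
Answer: $- \frac{1}{9} + 4 \sqrt{677} \approx 103.97$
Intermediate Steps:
$u{\left(F,m \right)} = 2 F + 2 m$ ($u{\left(F,m \right)} = \left(F + m\right) 2 = 2 F + 2 m$)
$J{\left(w \right)} = - \frac{10}{w}$
$B = 1600$ ($B = \left(-40\right)^{2} = 1600$)
$J{\left(18 \cdot 5 \right)} + \sqrt{9232 + B} = - \frac{10}{18 \cdot 5} + \sqrt{9232 + 1600} = - \frac{10}{90} + \sqrt{10832} = \left(-10\right) \frac{1}{90} + 4 \sqrt{677} = - \frac{1}{9} + 4 \sqrt{677}$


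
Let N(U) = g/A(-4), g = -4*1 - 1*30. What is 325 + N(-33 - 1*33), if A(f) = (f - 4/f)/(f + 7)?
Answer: 359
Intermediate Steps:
A(f) = (f - 4/f)/(7 + f)
g = -34 (g = -4 - 30 = -34)
N(U) = 34 (N(U) = -34*(-4*(7 - 4)/(-4 + (-4)²)) = -34*(-12/(-4 + 16)) = -34*(-1/1) = -34/(-1) = -34*(-1) = 34)
325 + N(-33 - 1*33) = 325 + 34 = 359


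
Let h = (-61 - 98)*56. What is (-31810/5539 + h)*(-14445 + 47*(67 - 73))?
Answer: 726793148982/5539 ≈ 1.3121e+8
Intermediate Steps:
h = -8904 (h = -159*56 = -8904)
(-31810/5539 + h)*(-14445 + 47*(67 - 73)) = (-31810/5539 - 8904)*(-14445 + 47*(67 - 73)) = (-31810*1/5539 - 8904)*(-14445 + 47*(-6)) = (-31810/5539 - 8904)*(-14445 - 282) = -49351066/5539*(-14727) = 726793148982/5539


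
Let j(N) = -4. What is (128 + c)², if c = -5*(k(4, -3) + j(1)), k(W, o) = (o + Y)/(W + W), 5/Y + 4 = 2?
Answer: 5870929/256 ≈ 22933.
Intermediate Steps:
Y = -5/2 (Y = 5/(-4 + 2) = 5/(-2) = 5*(-½) = -5/2 ≈ -2.5000)
k(W, o) = (-5/2 + o)/(2*W) (k(W, o) = (o - 5/2)/(W + W) = (-5/2 + o)/((2*W)) = (-5/2 + o)*(1/(2*W)) = (-5/2 + o)/(2*W))
c = 375/16 (c = -5*((¼)*(-5 + 2*(-3))/4 - 4) = -5*((¼)*(¼)*(-5 - 6) - 4) = -5*((¼)*(¼)*(-11) - 4) = -5*(-11/16 - 4) = -5*(-75/16) = 375/16 ≈ 23.438)
(128 + c)² = (128 + 375/16)² = (2423/16)² = 5870929/256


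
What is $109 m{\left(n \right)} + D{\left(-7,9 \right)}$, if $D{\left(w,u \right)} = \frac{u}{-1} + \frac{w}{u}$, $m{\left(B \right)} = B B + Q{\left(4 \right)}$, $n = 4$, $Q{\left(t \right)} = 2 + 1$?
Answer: $\frac{18551}{9} \approx 2061.2$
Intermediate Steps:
$Q{\left(t \right)} = 3$
$m{\left(B \right)} = 3 + B^{2}$ ($m{\left(B \right)} = B B + 3 = B^{2} + 3 = 3 + B^{2}$)
$D{\left(w,u \right)} = - u + \frac{w}{u}$ ($D{\left(w,u \right)} = u \left(-1\right) + \frac{w}{u} = - u + \frac{w}{u}$)
$109 m{\left(n \right)} + D{\left(-7,9 \right)} = 109 \left(3 + 4^{2}\right) - \left(9 + \frac{7}{9}\right) = 109 \left(3 + 16\right) - \frac{88}{9} = 109 \cdot 19 - \frac{88}{9} = 2071 - \frac{88}{9} = \frac{18551}{9}$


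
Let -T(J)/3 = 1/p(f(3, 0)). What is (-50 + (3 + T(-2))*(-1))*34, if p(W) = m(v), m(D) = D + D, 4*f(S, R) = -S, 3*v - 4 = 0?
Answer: -7055/4 ≈ -1763.8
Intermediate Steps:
v = 4/3 (v = 4/3 + (⅓)*0 = 4/3 + 0 = 4/3 ≈ 1.3333)
f(S, R) = -S/4 (f(S, R) = (-S)/4 = -S/4)
m(D) = 2*D
p(W) = 8/3 (p(W) = 2*(4/3) = 8/3)
T(J) = -9/8 (T(J) = -3/8/3 = -3*3/8 = -9/8)
(-50 + (3 + T(-2))*(-1))*34 = (-50 + (3 - 9/8)*(-1))*34 = (-50 + (15/8)*(-1))*34 = (-50 - 15/8)*34 = -415/8*34 = -7055/4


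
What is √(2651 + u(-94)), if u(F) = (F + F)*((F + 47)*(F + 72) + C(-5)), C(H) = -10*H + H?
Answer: I*√200201 ≈ 447.44*I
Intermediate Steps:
C(H) = -9*H
u(F) = 2*F*(45 + (47 + F)*(72 + F)) (u(F) = (F + F)*((F + 47)*(F + 72) - 9*(-5)) = (2*F)*((47 + F)*(72 + F) + 45) = (2*F)*(45 + (47 + F)*(72 + F)) = 2*F*(45 + (47 + F)*(72 + F)))
√(2651 + u(-94)) = √(2651 + 2*(-94)*(3429 + (-94)² + 119*(-94))) = √(2651 + 2*(-94)*(3429 + 8836 - 11186)) = √(2651 + 2*(-94)*1079) = √(2651 - 202852) = √(-200201) = I*√200201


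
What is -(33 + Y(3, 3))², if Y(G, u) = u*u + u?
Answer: -2025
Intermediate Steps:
Y(G, u) = u + u² (Y(G, u) = u² + u = u + u²)
-(33 + Y(3, 3))² = -(33 + 3*(1 + 3))² = -(33 + 3*4)² = -(33 + 12)² = -1*45² = -1*2025 = -2025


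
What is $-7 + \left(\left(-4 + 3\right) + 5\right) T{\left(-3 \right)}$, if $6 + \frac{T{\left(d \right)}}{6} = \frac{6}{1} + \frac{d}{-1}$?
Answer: $65$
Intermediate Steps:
$T{\left(d \right)} = - 6 d$ ($T{\left(d \right)} = -36 + 6 \left(\frac{6}{1} + \frac{d}{-1}\right) = -36 + 6 \left(6 \cdot 1 + d \left(-1\right)\right) = -36 + 6 \left(6 - d\right) = -36 - \left(-36 + 6 d\right) = - 6 d$)
$-7 + \left(\left(-4 + 3\right) + 5\right) T{\left(-3 \right)} = -7 + \left(\left(-4 + 3\right) + 5\right) \left(\left(-6\right) \left(-3\right)\right) = -7 + \left(-1 + 5\right) 18 = -7 + 4 \cdot 18 = -7 + 72 = 65$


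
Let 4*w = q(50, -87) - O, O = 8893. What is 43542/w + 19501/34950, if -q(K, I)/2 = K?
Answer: -5911799107/314305350 ≈ -18.809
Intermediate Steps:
q(K, I) = -2*K
w = -8993/4 (w = (-2*50 - 1*8893)/4 = (-100 - 8893)/4 = (¼)*(-8993) = -8993/4 ≈ -2248.3)
43542/w + 19501/34950 = 43542/(-8993/4) + 19501/34950 = 43542*(-4/8993) + 19501*(1/34950) = -174168/8993 + 19501/34950 = -5911799107/314305350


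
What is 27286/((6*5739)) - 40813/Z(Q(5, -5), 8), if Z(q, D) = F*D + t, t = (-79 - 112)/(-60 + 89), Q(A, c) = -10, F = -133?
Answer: 6933739810/178178733 ≈ 38.914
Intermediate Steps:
t = -191/29 ≈ -6.5862
Z(q, D) = -191/29 - 133*D (Z(q, D) = -133*D - 191/29 = -191/29 - 133*D)
27286/((6*5739)) - 40813/Z(Q(5, -5), 8) = 27286/((6*5739)) - 40813/(-191/29 - 133*8) = 27286/34434 - 40813/(-191/29 - 1064) = 27286*(1/34434) - 40813/(-31047/29) = 13643/17217 - 40813*(-29/31047) = 13643/17217 + 1183577/31047 = 6933739810/178178733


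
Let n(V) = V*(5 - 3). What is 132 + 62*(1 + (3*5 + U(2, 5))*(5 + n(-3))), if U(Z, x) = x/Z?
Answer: -891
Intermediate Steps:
n(V) = 2*V (n(V) = V*2 = 2*V)
132 + 62*(1 + (3*5 + U(2, 5))*(5 + n(-3))) = 132 + 62*(1 + (3*5 + 5/2)*(5 + 2*(-3))) = 132 + 62*(1 + (15 + 5*(½))*(5 - 6)) = 132 + 62*(1 + (15 + 5/2)*(-1)) = 132 + 62*(1 + (35/2)*(-1)) = 132 + 62*(1 - 35/2) = 132 + 62*(-33/2) = 132 - 1023 = -891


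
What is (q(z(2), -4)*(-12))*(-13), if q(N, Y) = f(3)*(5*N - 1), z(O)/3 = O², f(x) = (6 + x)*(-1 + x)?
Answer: 165672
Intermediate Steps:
f(x) = (-1 + x)*(6 + x)
z(O) = 3*O²
q(N, Y) = -18 + 90*N (q(N, Y) = (-6 + 3² + 5*3)*(5*N - 1) = (-6 + 9 + 15)*(-1 + 5*N) = 18*(-1 + 5*N) = -18 + 90*N)
(q(z(2), -4)*(-12))*(-13) = ((-18 + 90*(3*2²))*(-12))*(-13) = ((-18 + 90*(3*4))*(-12))*(-13) = ((-18 + 90*12)*(-12))*(-13) = ((-18 + 1080)*(-12))*(-13) = (1062*(-12))*(-13) = -12744*(-13) = 165672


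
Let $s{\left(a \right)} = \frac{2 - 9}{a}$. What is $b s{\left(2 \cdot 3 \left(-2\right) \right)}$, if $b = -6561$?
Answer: $- \frac{15309}{4} \approx -3827.3$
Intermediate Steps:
$s{\left(a \right)} = - \frac{7}{a}$ ($s{\left(a \right)} = \frac{2 - 9}{a} = - \frac{7}{a}$)
$b s{\left(2 \cdot 3 \left(-2\right) \right)} = - 6561 \left(- \frac{7}{2 \cdot 3 \left(-2\right)}\right) = - 6561 \left(- \frac{7}{6 \left(-2\right)}\right) = - 6561 \left(- \frac{7}{-12}\right) = - 6561 \left(\left(-7\right) \left(- \frac{1}{12}\right)\right) = \left(-6561\right) \frac{7}{12} = - \frac{15309}{4}$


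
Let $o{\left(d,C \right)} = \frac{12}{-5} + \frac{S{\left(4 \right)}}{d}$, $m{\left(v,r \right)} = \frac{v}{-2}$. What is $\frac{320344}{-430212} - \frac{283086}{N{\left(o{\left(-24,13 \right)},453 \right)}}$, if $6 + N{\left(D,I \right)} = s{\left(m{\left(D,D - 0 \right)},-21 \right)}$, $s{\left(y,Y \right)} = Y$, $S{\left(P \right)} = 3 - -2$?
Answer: $\frac{1127577268}{107553} \approx 10484.0$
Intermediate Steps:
$S{\left(P \right)} = 5$ ($S{\left(P \right)} = 3 + 2 = 5$)
$m{\left(v,r \right)} = - \frac{v}{2}$ ($m{\left(v,r \right)} = v \left(- \frac{1}{2}\right) = - \frac{v}{2}$)
$o{\left(d,C \right)} = - \frac{12}{5} + \frac{5}{d}$ ($o{\left(d,C \right)} = \frac{12}{-5} + \frac{5}{d} = 12 \left(- \frac{1}{5}\right) + \frac{5}{d} = - \frac{12}{5} + \frac{5}{d}$)
$N{\left(D,I \right)} = -27$ ($N{\left(D,I \right)} = -6 - 21 = -27$)
$\frac{320344}{-430212} - \frac{283086}{N{\left(o{\left(-24,13 \right)},453 \right)}} = \frac{320344}{-430212} - \frac{283086}{-27} = 320344 \left(- \frac{1}{430212}\right) - - \frac{31454}{3} = - \frac{80086}{107553} + \frac{31454}{3} = \frac{1127577268}{107553}$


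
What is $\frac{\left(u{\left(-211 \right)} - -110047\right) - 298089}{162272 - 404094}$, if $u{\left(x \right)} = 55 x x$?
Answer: $- \frac{2260613}{241822} \approx -9.3483$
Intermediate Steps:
$u{\left(x \right)} = 55 x^{2}$
$\frac{\left(u{\left(-211 \right)} - -110047\right) - 298089}{162272 - 404094} = \frac{\left(55 \left(-211\right)^{2} - -110047\right) - 298089}{162272 - 404094} = \frac{\left(55 \cdot 44521 + 110047\right) - 298089}{-241822} = \left(\left(2448655 + 110047\right) - 298089\right) \left(- \frac{1}{241822}\right) = \left(2558702 - 298089\right) \left(- \frac{1}{241822}\right) = 2260613 \left(- \frac{1}{241822}\right) = - \frac{2260613}{241822}$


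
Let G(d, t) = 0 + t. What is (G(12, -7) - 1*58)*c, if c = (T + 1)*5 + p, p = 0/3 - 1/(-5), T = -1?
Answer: -13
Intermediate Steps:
G(d, t) = t
p = ⅕ (p = 0*(⅓) - 1*(-⅕) = 0 + ⅕ = ⅕ ≈ 0.20000)
c = ⅕ (c = (-1 + 1)*5 + ⅕ = 0*5 + ⅕ = 0 + ⅕ = ⅕ ≈ 0.20000)
(G(12, -7) - 1*58)*c = (-7 - 1*58)*(⅕) = (-7 - 58)*(⅕) = -65*⅕ = -13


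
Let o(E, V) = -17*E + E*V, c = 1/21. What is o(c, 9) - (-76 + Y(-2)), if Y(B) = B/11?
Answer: 17510/231 ≈ 75.801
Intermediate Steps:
Y(B) = B/11 (Y(B) = B*(1/11) = B/11)
c = 1/21 ≈ 0.047619
o(c, 9) - (-76 + Y(-2)) = (-17 + 9)/21 - (-76 + (1/11)*(-2)) = (1/21)*(-8) - (-76 - 2/11) = -8/21 - 1*(-838/11) = -8/21 + 838/11 = 17510/231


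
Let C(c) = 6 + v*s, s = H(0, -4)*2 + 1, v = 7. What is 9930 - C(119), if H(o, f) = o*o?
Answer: 9917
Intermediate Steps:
H(o, f) = o²
s = 1 (s = 0²*2 + 1 = 0*2 + 1 = 0 + 1 = 1)
C(c) = 13 (C(c) = 6 + 7*1 = 6 + 7 = 13)
9930 - C(119) = 9930 - 1*13 = 9930 - 13 = 9917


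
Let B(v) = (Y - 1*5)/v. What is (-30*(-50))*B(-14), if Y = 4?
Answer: 750/7 ≈ 107.14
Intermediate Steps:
B(v) = -1/v (B(v) = (4 - 1*5)/v = (4 - 5)/v = -1/v)
(-30*(-50))*B(-14) = (-30*(-50))*(-1/(-14)) = 1500*(-1*(-1/14)) = 1500*(1/14) = 750/7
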